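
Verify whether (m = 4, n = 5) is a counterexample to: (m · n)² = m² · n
Yes

Substituting m = 4, n = 5:
LHS = (4 · 5)² = 400
RHS = 4² · 5 = 80

Since LHS ≠ RHS, this pair disproves the claim.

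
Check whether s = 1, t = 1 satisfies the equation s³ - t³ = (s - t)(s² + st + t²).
Substituting s = 1, t = 1:

LHS = 1³ - 1³ = 0
RHS = (1 - 1)(1² + 1·1 + 1²) = 0

LHS = RHS, so the equation holds at this point.

Answer: Holds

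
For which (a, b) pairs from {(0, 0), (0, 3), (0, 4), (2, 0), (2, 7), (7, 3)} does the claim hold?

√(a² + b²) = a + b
(0, 0), (0, 3), (0, 4), (2, 0)

Testing each pair:
(0, 0): LHS = 0, RHS = 0 → holds
(0, 3): LHS = 3, RHS = 3 → holds
(0, 4): LHS = 4, RHS = 4 → holds
(2, 0): LHS = 2, RHS = 2 → holds
(2, 7): LHS = √(53) ≈ 7.28, RHS = 9 → fails
(7, 3): LHS = √(58) ≈ 7.616, RHS = 10 → fails

4 of 6 pairs satisfy the claim.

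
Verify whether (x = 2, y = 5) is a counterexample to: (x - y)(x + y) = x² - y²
Substituting x = 2, y = 5:
LHS = (2 - 5)(2 + 5) = -21
RHS = 2² - 5² = -21

The sides agree, so this pair does not disprove the claim.

Answer: No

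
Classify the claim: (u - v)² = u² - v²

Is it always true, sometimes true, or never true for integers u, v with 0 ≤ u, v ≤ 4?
It holds at (u, v) = (3, 0) (both sides equal 9), but fails at (u, v) = (3, 4) (LHS = 1, RHS = -7).

Answer: Sometimes true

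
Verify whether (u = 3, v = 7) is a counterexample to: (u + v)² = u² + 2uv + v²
No

Substituting u = 3, v = 7:
LHS = (3 + 7)² = 100
RHS = 3² + 2·3·7 + 7² = 100

The sides agree, so this pair does not disprove the claim.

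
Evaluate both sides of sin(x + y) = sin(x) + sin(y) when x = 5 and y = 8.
LHS = sin(5 + 8) = sin(13) ≈ 0.4202
RHS = sin(5) + sin(8) ≈ 0.03043

LHS ≠ RHS (they differ by about 0.3897), so the equation does not hold here.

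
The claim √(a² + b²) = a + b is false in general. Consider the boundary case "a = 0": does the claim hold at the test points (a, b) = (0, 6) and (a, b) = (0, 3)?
At (0, 6): LHS = 6, RHS = 6 → equal
At (0, 3): LHS = 3, RHS = 3 → equal

So the claim does hold at both of these boundary points, even though it is not an identity.

Answer: Yes, holds at both test points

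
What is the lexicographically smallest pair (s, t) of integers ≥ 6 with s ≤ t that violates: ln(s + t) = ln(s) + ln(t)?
Substituting (6, 6) into the claim:
LHS = ln(6 + 6) = ln(12) ≈ 2.485
RHS = ln(6) + ln(6) = 2·ln(6) ≈ 3.584

Since LHS ≠ RHS, this pair disproves the claim, and no lexicographically smaller pair (s ≤ t, integers ≥ 6) does.

For instance (10, 12) is also a counterexample (LHS = ln(22) ≈ 3.091, RHS = ln(10) + ln(12) ≈ 4.787), but it's lexicographically larger.

Answer: (s, t) = (6, 6)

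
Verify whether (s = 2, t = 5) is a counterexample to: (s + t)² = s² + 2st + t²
Substituting s = 2, t = 5:
LHS = (2 + 5)² = 49
RHS = 2² + 2·2·5 + 5² = 49

The sides agree, so this pair does not disprove the claim.

Answer: No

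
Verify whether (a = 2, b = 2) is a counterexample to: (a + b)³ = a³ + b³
Yes

Substituting a = 2, b = 2:
LHS = (2 + 2)³ = 64
RHS = 2³ + 2³ = 16

Since LHS ≠ RHS, this pair disproves the claim.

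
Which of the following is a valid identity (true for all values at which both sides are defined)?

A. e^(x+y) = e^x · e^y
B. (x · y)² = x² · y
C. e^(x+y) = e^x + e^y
A

A: holds — e.g. at (4, 5), both sides equal e^9 ≈ 8103.
B: fails at (2, 4) — LHS = 64, RHS = 16.
C: fails at (1, 2) — LHS = e^3 ≈ 20.09, RHS = e + e^2 ≈ 10.11.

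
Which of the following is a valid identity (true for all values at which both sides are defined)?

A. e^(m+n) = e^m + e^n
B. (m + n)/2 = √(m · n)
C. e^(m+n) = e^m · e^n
C

A: fails at (3, 4) — LHS = e^7 ≈ 1097, RHS = e^3 + e^4 ≈ 74.68.
B: fails at (3, 5) — LHS = 4, RHS = √(15) ≈ 3.873.
C: holds — e.g. at (2, 5), both sides equal e^7 ≈ 1097.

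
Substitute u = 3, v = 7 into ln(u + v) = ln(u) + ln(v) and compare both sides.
LHS = ln(3 + 7) = ln(10) ≈ 2.303
RHS = ln(3) + ln(7) ≈ 3.045

LHS ≠ RHS (they differ by about 0.7419), so the equation does not hold here.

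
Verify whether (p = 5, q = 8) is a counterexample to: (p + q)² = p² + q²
Yes

Substituting p = 5, q = 8:
LHS = (5 + 8)² = 169
RHS = 5² + 8² = 89

Since LHS ≠ RHS, this pair disproves the claim.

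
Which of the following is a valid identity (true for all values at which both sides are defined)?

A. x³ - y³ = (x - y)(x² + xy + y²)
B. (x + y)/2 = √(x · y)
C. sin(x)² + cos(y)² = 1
A: holds — e.g. at (5, 8), both sides equal -387.
B: fails at (3, 4) — LHS = 7/2, RHS = 2·√(3) ≈ 3.464.
C: fails at (3, 7) — LHS = sin(3)² + cos(7)² ≈ 0.5883, RHS = 1.

Answer: A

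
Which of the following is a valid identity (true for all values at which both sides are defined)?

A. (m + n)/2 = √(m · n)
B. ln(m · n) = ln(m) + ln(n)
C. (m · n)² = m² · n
A: fails at (1, 3) — LHS = 2, RHS = √(3) ≈ 1.732.
B: holds — e.g. at (3, 3), both sides equal ln(9) ≈ 2.197.
C: fails at (5, 8) — LHS = 1600, RHS = 200.

Answer: B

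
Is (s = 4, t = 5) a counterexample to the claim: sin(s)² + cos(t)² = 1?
Substituting s = 4, t = 5:
LHS = sin(4)² + cos(5)² ≈ 0.6532
RHS = 1

Since LHS ≠ RHS, this pair disproves the claim.

Answer: Yes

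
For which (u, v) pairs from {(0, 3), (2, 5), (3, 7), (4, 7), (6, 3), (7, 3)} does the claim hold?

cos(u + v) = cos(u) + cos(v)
None

Testing each pair:
(0, 3): LHS = cos(3) ≈ -0.99, RHS = cos(3) + 1 ≈ 0.01001 → fails
(2, 5): LHS = cos(7) ≈ 0.7539, RHS = cos(2) + cos(5) ≈ -0.1325 → fails
(3, 7): LHS = cos(10) ≈ -0.8391, RHS = cos(3) + cos(7) ≈ -0.2361 → fails
(4, 7): LHS = cos(11) ≈ 0.004426, RHS = cos(4) + cos(7) ≈ 0.1003 → fails
(6, 3): LHS = cos(9) ≈ -0.9111, RHS = cos(3) + cos(6) ≈ -0.02982 → fails
(7, 3): LHS = cos(10) ≈ -0.8391, RHS = cos(3) + cos(7) ≈ -0.2361 → fails

No pair satisfies the claim.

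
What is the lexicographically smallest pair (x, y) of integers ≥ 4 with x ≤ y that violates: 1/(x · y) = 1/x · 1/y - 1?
Substituting (4, 4) into the claim:
LHS = 1/(4 · 4) = 1/16
RHS = 1/4 · 1/4 - 1 = -15/16

Since LHS ≠ RHS, this pair disproves the claim, and no lexicographically smaller pair (x ≤ y, integers ≥ 4) does.

For instance (9, 9) is also a counterexample (LHS = 1/81, RHS = -80/81), but it's lexicographically larger.

Answer: (x, y) = (4, 4)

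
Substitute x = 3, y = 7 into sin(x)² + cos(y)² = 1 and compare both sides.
LHS = sin(3)² + cos(7)² ≈ 0.5883
RHS = 1

LHS ≠ RHS (they differ by about 0.4117), so the equation does not hold here.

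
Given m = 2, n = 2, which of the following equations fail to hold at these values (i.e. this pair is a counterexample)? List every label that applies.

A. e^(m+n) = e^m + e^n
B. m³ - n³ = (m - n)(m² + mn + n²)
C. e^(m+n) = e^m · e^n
Evaluating each claim at the given values:
A. LHS = e^4 ≈ 54.6, RHS = 2·e^2 ≈ 14.78 → fails here (LHS ≠ RHS)
B. LHS = 0, RHS = 0 → holds here (LHS = RHS)
C. LHS = e^4 ≈ 54.6, RHS = e^4 ≈ 54.6 → holds here (LHS = RHS)

Answer: A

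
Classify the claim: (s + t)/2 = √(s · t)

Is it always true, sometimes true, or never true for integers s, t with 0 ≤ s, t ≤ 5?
It holds at (s, t) = (3, 3) (both sides equal 3), but fails at (s, t) = (2, 1) (LHS = 3/2, RHS = √(2) ≈ 1.414).

Answer: Sometimes true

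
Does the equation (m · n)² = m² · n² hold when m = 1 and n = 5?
Substituting m = 1, n = 5:

LHS = (1 · 5)² = 25
RHS = 1² · 5² = 25

LHS = RHS, so the equation holds at this point.

Answer: Holds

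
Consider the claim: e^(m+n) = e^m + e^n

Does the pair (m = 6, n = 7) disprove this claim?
Substituting m = 6, n = 7:
LHS = e^(6+7) = e^13 ≈ 442413.4
RHS = e^6 + e^7 ≈ 1500

Since LHS ≠ RHS, this pair disproves the claim.

Answer: Yes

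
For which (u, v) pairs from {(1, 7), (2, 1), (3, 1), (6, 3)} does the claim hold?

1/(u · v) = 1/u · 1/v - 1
None

Testing each pair:
(1, 7): LHS = 1/7, RHS = -6/7 → fails
(2, 1): LHS = 1/2, RHS = -1/2 → fails
(3, 1): LHS = 1/3, RHS = -2/3 → fails
(6, 3): LHS = 1/18, RHS = -17/18 → fails

No pair satisfies the claim.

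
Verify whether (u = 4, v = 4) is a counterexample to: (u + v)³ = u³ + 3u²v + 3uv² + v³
No

Substituting u = 4, v = 4:
LHS = (4 + 4)³ = 512
RHS = 4³ + 3·4²·4 + 3·4·4² + 4³ = 512

The sides agree, so this pair does not disprove the claim.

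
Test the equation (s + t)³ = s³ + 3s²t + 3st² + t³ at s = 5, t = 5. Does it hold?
Holds

Substituting s = 5, t = 5:

LHS = (5 + 5)³ = 1000
RHS = 5³ + 3·5²·5 + 3·5·5² + 5³ = 1000

LHS = RHS, so the equation holds at this point.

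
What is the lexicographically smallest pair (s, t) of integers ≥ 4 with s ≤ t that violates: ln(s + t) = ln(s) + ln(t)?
(s, t) = (4, 4)

Substituting (4, 4) into the claim:
LHS = ln(4 + 4) = ln(8) ≈ 2.079
RHS = ln(4) + ln(4) = 2·ln(4) ≈ 2.773

Since LHS ≠ RHS, this pair disproves the claim, and no lexicographically smaller pair (s ≤ t, integers ≥ 4) does.

For instance (5, 11) is also a counterexample (LHS = ln(16) ≈ 2.773, RHS = ln(5) + ln(11) ≈ 4.007), but it's lexicographically larger.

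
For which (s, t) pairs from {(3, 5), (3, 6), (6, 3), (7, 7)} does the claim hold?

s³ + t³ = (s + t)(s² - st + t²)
Testing each pair:
(3, 5): LHS = 152, RHS = 152 → holds
(3, 6): LHS = 243, RHS = 243 → holds
(6, 3): LHS = 243, RHS = 243 → holds
(7, 7): LHS = 686, RHS = 686 → holds

Every pair satisfies the claim.

Answer: All pairs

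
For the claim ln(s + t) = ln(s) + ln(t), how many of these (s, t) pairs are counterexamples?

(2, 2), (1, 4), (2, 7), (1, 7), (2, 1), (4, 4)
5

Testing each pair:
(2, 2): LHS = ln(4) ≈ 1.386, RHS = 2·ln(2) ≈ 1.386 → satisfies claim
(1, 4): LHS = ln(5) ≈ 1.609, RHS = ln(4) ≈ 1.386 → counterexample
(2, 7): LHS = ln(9) ≈ 2.197, RHS = ln(2) + ln(7) ≈ 2.639 → counterexample
(1, 7): LHS = ln(8) ≈ 2.079, RHS = ln(7) ≈ 1.946 → counterexample
(2, 1): LHS = ln(3) ≈ 1.099, RHS = ln(2) ≈ 0.6931 → counterexample
(4, 4): LHS = ln(8) ≈ 2.079, RHS = 2·ln(4) ≈ 2.773 → counterexample

That makes 5 counterexamples.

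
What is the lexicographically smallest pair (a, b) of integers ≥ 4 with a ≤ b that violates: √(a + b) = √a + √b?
(a, b) = (4, 4)

Substituting (4, 4) into the claim:
LHS = √(4 + 4) = 2·√(2) ≈ 2.828
RHS = √4 + √4 = 4

Since LHS ≠ RHS, this pair disproves the claim, and no lexicographically smaller pair (a ≤ b, integers ≥ 4) does.

For instance (6, 6) is also a counterexample (LHS = 2·√(3) ≈ 3.464, RHS = 2·√(6) ≈ 4.899), but it's lexicographically larger.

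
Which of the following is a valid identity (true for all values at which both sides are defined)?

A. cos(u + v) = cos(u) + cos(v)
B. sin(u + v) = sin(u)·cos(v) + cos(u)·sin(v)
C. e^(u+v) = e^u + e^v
A: fails at (1, 5) — LHS = cos(6) ≈ 0.9602, RHS = cos(5) + cos(1) ≈ 0.824.
B: holds — e.g. at (6, 7), both sides equal sin(13) ≈ 0.4202.
C: fails at (2, 5) — LHS = e^7 ≈ 1097, RHS = e^2 + e^5 ≈ 155.8.

Answer: B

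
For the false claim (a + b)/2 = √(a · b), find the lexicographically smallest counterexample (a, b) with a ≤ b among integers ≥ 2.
Substituting (2, 3) into the claim:
LHS = (2 + 3)/2 = 5/2
RHS = √(2 · 3) = √(6) ≈ 2.449

Since LHS ≠ RHS, this pair disproves the claim, and no lexicographically smaller pair (a ≤ b, integers ≥ 2) does.

For instance (3, 9) is also a counterexample (LHS = 6, RHS = 3·√(3) ≈ 5.196), but it's lexicographically larger.

Answer: (a, b) = (2, 3)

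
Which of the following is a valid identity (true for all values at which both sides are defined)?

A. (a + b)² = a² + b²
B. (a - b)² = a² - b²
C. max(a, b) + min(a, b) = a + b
C

A: fails at (2, 4) — LHS = 36, RHS = 20.
B: fails at (3, 5) — LHS = 4, RHS = -16.
C: holds — e.g. at (4, 4), both sides equal 8.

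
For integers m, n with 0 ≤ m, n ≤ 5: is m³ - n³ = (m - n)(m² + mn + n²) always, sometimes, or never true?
Always true

The identity holds for every pair in the range. For instance at (m, n) = (3, 1): both sides equal 26.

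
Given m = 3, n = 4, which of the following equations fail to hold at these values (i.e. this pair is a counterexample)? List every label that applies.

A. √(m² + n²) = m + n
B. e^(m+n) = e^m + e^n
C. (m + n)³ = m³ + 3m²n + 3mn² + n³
Evaluating each claim at the given values:
A. LHS = 5, RHS = 7 → fails here (LHS ≠ RHS)
B. LHS = e^7 ≈ 1097, RHS = e^3 + e^4 ≈ 74.68 → fails here (LHS ≠ RHS)
C. LHS = 343, RHS = 343 → holds here (LHS = RHS)

Answer: A, B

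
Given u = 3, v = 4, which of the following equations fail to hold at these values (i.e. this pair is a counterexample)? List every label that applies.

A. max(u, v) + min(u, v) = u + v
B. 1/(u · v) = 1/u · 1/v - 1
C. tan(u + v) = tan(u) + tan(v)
Evaluating each claim at the given values:
A. LHS = 7, RHS = 7 → holds here (LHS = RHS)
B. LHS = 1/12, RHS = -11/12 → fails here (LHS ≠ RHS)
C. LHS = tan(7) ≈ 0.8714, RHS = tan(3) + tan(4) ≈ 1.015 → fails here (LHS ≠ RHS)

Answer: B, C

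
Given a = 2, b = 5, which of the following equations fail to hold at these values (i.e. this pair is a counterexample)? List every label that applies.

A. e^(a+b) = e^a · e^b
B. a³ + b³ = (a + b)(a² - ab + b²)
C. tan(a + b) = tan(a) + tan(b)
C

Evaluating each claim at the given values:
A. LHS = e^7 ≈ 1097, RHS = e^7 ≈ 1097 → holds here (LHS = RHS)
B. LHS = 133, RHS = 133 → holds here (LHS = RHS)
C. LHS = tan(7) ≈ 0.8714, RHS = tan(5) + tan(2) ≈ -5.566 → fails here (LHS ≠ RHS)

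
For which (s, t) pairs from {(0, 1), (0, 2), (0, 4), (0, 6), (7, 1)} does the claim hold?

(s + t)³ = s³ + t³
(0, 1), (0, 2), (0, 4), (0, 6)

Testing each pair:
(0, 1): LHS = 1, RHS = 1 → holds
(0, 2): LHS = 8, RHS = 8 → holds
(0, 4): LHS = 64, RHS = 64 → holds
(0, 6): LHS = 216, RHS = 216 → holds
(7, 1): LHS = 512, RHS = 344 → fails

4 of 5 pairs satisfy the claim.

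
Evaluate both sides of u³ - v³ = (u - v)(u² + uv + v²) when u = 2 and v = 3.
LHS = 2³ - 3³ = -19
RHS = (2 - 3)(2² + 2·3 + 3²) = -19

LHS = RHS: the two sides agree.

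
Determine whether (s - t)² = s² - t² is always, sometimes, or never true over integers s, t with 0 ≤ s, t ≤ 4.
Sometimes true

It holds at (s, t) = (2, 0) (both sides equal 4), but fails at (s, t) = (4, 1) (LHS = 9, RHS = 15).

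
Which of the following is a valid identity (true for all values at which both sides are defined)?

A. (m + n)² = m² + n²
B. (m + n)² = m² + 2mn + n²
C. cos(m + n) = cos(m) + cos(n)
B

A: fails at (2, 7) — LHS = 81, RHS = 53.
B: holds — e.g. at (2, 7), both sides equal 81.
C: fails at (5, 8) — LHS = cos(13) ≈ 0.9074, RHS = cos(8) + cos(5) ≈ 0.1382.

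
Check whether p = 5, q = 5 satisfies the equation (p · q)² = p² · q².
Substituting p = 5, q = 5:

LHS = (5 · 5)² = 625
RHS = 5² · 5² = 625

LHS = RHS, so the equation holds at this point.

Answer: Holds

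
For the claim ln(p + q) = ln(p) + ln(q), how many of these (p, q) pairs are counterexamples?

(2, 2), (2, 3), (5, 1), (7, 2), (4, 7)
4

Testing each pair:
(2, 2): LHS = ln(4) ≈ 1.386, RHS = 2·ln(2) ≈ 1.386 → satisfies claim
(2, 3): LHS = ln(5) ≈ 1.609, RHS = ln(2) + ln(3) ≈ 1.792 → counterexample
(5, 1): LHS = ln(6) ≈ 1.792, RHS = ln(5) ≈ 1.609 → counterexample
(7, 2): LHS = ln(9) ≈ 2.197, RHS = ln(2) + ln(7) ≈ 2.639 → counterexample
(4, 7): LHS = ln(11) ≈ 2.398, RHS = ln(4) + ln(7) ≈ 3.332 → counterexample

That makes 4 counterexamples.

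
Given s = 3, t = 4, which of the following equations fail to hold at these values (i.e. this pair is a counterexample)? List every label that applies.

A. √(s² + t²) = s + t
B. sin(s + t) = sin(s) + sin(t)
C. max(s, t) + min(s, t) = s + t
Evaluating each claim at the given values:
A. LHS = 5, RHS = 7 → fails here (LHS ≠ RHS)
B. LHS = sin(7) ≈ 0.657, RHS = sin(4) + sin(3) ≈ -0.6157 → fails here (LHS ≠ RHS)
C. LHS = 7, RHS = 7 → holds here (LHS = RHS)

Answer: A, B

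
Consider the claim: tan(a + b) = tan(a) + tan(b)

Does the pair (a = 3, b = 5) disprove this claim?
Yes

Substituting a = 3, b = 5:
LHS = tan(3 + 5) = tan(8) ≈ -6.8
RHS = tan(3) + tan(5) ≈ -3.523

Since LHS ≠ RHS, this pair disproves the claim.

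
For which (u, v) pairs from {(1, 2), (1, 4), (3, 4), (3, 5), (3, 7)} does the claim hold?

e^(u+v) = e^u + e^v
None

Testing each pair:
(1, 2): LHS = e^3 ≈ 20.09, RHS = e + e^2 ≈ 10.11 → fails
(1, 4): LHS = e^5 ≈ 148.4, RHS = e + e^4 ≈ 57.32 → fails
(3, 4): LHS = e^7 ≈ 1097, RHS = e^3 + e^4 ≈ 74.68 → fails
(3, 5): LHS = e^8 ≈ 2981, RHS = e^3 + e^5 ≈ 168.5 → fails
(3, 7): LHS = e^10 ≈ 22026.5, RHS = e^3 + e^7 ≈ 1117 → fails

No pair satisfies the claim.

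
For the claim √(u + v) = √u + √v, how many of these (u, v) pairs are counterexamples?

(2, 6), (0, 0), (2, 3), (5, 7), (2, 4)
4

Testing each pair:
(2, 6): LHS = 2·√(2) ≈ 2.828, RHS = √(2) + √(6) ≈ 3.864 → counterexample
(0, 0): LHS = 0, RHS = 0 → satisfies claim
(2, 3): LHS = √(5) ≈ 2.236, RHS = √(2) + √(3) ≈ 3.146 → counterexample
(5, 7): LHS = 2·√(3) ≈ 3.464, RHS = √(5) + √(7) ≈ 4.882 → counterexample
(2, 4): LHS = √(6) ≈ 2.449, RHS = √(2) + 2 ≈ 3.414 → counterexample

That makes 4 counterexamples.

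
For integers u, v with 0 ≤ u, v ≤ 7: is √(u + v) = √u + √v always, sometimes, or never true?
It holds at (u, v) = (4, 0) (both sides equal 2), but fails at (u, v) = (6, 1) (LHS = √(7) ≈ 2.646, RHS = 1 + √(6) ≈ 3.449).

Answer: Sometimes true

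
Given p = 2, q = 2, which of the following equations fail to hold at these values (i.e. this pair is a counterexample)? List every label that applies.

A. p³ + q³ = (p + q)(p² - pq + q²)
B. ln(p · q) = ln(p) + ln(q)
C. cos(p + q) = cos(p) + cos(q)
Evaluating each claim at the given values:
A. LHS = 16, RHS = 16 → holds here (LHS = RHS)
B. LHS = ln(4) ≈ 1.386, RHS = 2·ln(2) ≈ 1.386 → holds here (LHS = RHS)
C. LHS = cos(4) ≈ -0.6536, RHS = 2·cos(2) ≈ -0.8323 → fails here (LHS ≠ RHS)

Answer: C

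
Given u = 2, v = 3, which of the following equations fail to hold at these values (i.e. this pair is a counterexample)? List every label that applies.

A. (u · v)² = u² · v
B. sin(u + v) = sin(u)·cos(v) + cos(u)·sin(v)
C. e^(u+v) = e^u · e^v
Evaluating each claim at the given values:
A. LHS = 36, RHS = 12 → fails here (LHS ≠ RHS)
B. LHS = sin(5) ≈ -0.9589, RHS = sin(2)·cos(3) + sin(3)·cos(2) ≈ -0.9589 → holds here (LHS = RHS)
C. LHS = e^5 ≈ 148.4, RHS = e^5 ≈ 148.4 → holds here (LHS = RHS)

Answer: A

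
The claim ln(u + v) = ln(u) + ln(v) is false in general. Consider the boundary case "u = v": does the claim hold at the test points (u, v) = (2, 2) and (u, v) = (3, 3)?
Only at (2, 2)

At (2, 2): LHS = ln(4) ≈ 1.386, RHS = 2·ln(2) ≈ 1.386 → equal
At (3, 3): LHS = ln(6) ≈ 1.792 ≠ RHS = 2·ln(3) ≈ 2.197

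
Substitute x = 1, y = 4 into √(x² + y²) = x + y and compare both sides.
LHS = √(1² + 4²) = √(17) ≈ 4.123
RHS = 1 + 4 = 5

LHS ≠ RHS (they differ by about 0.8769), so the equation does not hold here.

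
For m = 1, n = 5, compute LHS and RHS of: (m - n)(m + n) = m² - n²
LHS = (1 - 5)(1 + 5) = -24
RHS = 1² - 5² = -24

LHS = RHS: the two sides agree.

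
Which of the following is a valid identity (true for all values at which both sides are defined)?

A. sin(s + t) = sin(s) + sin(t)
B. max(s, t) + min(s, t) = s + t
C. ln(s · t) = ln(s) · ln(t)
A: fails at (2, 5) — LHS = sin(7) ≈ 0.657, RHS = sin(5) + sin(2) ≈ -0.04963.
B: holds — e.g. at (3, 4), both sides equal 7.
C: fails at (3, 5) — LHS = ln(15) ≈ 2.708, RHS = ln(3)·ln(5) ≈ 1.768.

Answer: B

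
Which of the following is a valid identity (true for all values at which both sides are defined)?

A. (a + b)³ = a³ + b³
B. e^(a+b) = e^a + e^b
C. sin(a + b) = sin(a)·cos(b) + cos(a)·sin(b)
C

A: fails at (1, 4) — LHS = 125, RHS = 65.
B: fails at (5, 5) — LHS = e^10 ≈ 22026.5, RHS = 2·e^5 ≈ 296.8.
C: holds — e.g. at (3, 3), both sides equal sin(6) ≈ -0.2794.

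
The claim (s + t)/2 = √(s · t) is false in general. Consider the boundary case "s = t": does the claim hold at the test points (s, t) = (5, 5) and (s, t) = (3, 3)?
At (5, 5): LHS = 5, RHS = 5 → equal
At (3, 3): LHS = 3, RHS = 3 → equal

So the claim does hold at both of these boundary points, even though it is not an identity.

Answer: Yes, holds at both test points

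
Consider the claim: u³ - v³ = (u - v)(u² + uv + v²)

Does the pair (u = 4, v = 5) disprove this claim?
No

Substituting u = 4, v = 5:
LHS = 4³ - 5³ = -61
RHS = (4 - 5)(4² + 4·5 + 5²) = -61

The sides agree, so this pair does not disprove the claim.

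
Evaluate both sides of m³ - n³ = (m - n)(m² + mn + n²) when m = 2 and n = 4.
LHS = 2³ - 4³ = -56
RHS = (2 - 4)(2² + 2·4 + 4²) = -56

LHS = RHS: the two sides agree.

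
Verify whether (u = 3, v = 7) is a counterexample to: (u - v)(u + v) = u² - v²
Substituting u = 3, v = 7:
LHS = (3 - 7)(3 + 7) = -40
RHS = 3² - 7² = -40

The sides agree, so this pair does not disprove the claim.

Answer: No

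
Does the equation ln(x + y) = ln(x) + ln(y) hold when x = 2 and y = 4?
Substituting x = 2, y = 4:

LHS = ln(2 + 4) = ln(6) ≈ 1.792
RHS = ln(2) + ln(4) ≈ 2.079

LHS ≠ RHS, so the equation does not hold at this point.

Answer: Fails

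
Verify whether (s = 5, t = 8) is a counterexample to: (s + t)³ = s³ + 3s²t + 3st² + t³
No

Substituting s = 5, t = 8:
LHS = (5 + 8)³ = 2197
RHS = 5³ + 3·5²·8 + 3·5·8² + 8³ = 2197

The sides agree, so this pair does not disprove the claim.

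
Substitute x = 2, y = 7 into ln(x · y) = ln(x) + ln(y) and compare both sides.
LHS = ln(2 · 7) = ln(14) ≈ 2.639
RHS = ln(2) + ln(7) ≈ 2.639

LHS = RHS: the two sides agree.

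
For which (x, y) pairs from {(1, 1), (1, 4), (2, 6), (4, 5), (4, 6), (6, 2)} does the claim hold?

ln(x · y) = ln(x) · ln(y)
(1, 1)

Testing each pair:
(1, 1): LHS = 0, RHS = 0 → holds
(1, 4): LHS = ln(4) ≈ 1.386, RHS = 0 → fails
(2, 6): LHS = ln(12) ≈ 2.485, RHS = ln(2)·ln(6) ≈ 1.242 → fails
(4, 5): LHS = ln(20) ≈ 2.996, RHS = ln(4)·ln(5) ≈ 2.231 → fails
(4, 6): LHS = ln(24) ≈ 3.178, RHS = ln(4)·ln(6) ≈ 2.484 → fails
(6, 2): LHS = ln(12) ≈ 2.485, RHS = ln(2)·ln(6) ≈ 1.242 → fails

1 of 6 pairs satisfies the claim.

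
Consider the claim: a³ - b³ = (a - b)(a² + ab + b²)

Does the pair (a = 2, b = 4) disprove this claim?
Substituting a = 2, b = 4:
LHS = 2³ - 4³ = -56
RHS = (2 - 4)(2² + 2·4 + 4²) = -56

The sides agree, so this pair does not disprove the claim.

Answer: No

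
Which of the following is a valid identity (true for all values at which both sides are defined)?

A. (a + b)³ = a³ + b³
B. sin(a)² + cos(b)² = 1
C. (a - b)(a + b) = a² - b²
A: fails at (1, 4) — LHS = 125, RHS = 65.
B: fails at (3, 4) — LHS = sin(3)² + cos(4)² ≈ 0.4472, RHS = 1.
C: holds — e.g. at (2, 4), both sides equal -12.

Answer: C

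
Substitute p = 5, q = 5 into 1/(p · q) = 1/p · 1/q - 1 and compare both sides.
LHS = 1/(5 · 5) = 1/25
RHS = 1/5 · 1/5 - 1 = -24/25

LHS ≠ RHS, so the equation does not hold here.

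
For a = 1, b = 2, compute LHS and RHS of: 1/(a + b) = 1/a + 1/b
LHS = 1/(1 + 2) = 1/3
RHS = 1/1 + 1/2 = 3/2

LHS ≠ RHS, so the equation does not hold here.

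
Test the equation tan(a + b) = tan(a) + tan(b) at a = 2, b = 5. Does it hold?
Fails

Substituting a = 2, b = 5:

LHS = tan(2 + 5) = tan(7) ≈ 0.8714
RHS = tan(2) + tan(5) ≈ -5.566

LHS ≠ RHS, so the equation does not hold at this point.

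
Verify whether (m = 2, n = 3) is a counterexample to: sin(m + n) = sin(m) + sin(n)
Substituting m = 2, n = 3:
LHS = sin(2 + 3) = sin(5) ≈ -0.9589
RHS = sin(2) + sin(3) ≈ 1.05

Since LHS ≠ RHS, this pair disproves the claim.

Answer: Yes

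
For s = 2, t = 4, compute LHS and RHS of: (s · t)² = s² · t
LHS = (2 · 4)² = 64
RHS = 2² · 4 = 16

LHS ≠ RHS, so the equation does not hold here.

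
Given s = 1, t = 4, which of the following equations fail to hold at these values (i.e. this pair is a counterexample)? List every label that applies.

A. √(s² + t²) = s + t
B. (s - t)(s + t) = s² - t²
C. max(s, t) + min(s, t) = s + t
Evaluating each claim at the given values:
A. LHS = √(17) ≈ 4.123, RHS = 5 → fails here (LHS ≠ RHS)
B. LHS = -15, RHS = -15 → holds here (LHS = RHS)
C. LHS = 5, RHS = 5 → holds here (LHS = RHS)

Answer: A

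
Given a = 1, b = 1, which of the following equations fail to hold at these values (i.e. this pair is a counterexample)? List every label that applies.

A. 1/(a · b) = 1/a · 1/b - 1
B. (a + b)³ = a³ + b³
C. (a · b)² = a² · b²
Evaluating each claim at the given values:
A. LHS = 1, RHS = 0 → fails here (LHS ≠ RHS)
B. LHS = 8, RHS = 2 → fails here (LHS ≠ RHS)
C. LHS = 1, RHS = 1 → holds here (LHS = RHS)

Answer: A, B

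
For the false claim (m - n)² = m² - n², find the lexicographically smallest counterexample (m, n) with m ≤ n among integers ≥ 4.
(m, n) = (4, 5)

At (4, 4): both sides equal 0, so it holds there.

Substituting (4, 5) into the claim:
LHS = (4 - 5)² = 1
RHS = 4² - 5² = -9

Since LHS ≠ RHS, this pair disproves the claim, and no lexicographically smaller pair (m ≤ n, integers ≥ 4) does.

For instance (6, 11) is also a counterexample (LHS = 25, RHS = -85), but it's lexicographically larger.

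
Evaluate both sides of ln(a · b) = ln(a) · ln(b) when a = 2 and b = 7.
LHS = ln(2 · 7) = ln(14) ≈ 2.639
RHS = ln(2) · ln(7) ≈ 1.349

LHS ≠ RHS (they differ by about 1.29), so the equation does not hold here.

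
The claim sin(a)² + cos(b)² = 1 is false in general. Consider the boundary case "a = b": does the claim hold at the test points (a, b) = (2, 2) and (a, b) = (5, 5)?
Yes, holds at both test points

At (2, 2): LHS = cos(2)² + sin(2)² = 1, RHS = 1 → equal
At (5, 5): LHS = cos(5)² + sin(5)² = 1, RHS = 1 → equal

So the claim does hold at both of these boundary points, even though it is not an identity.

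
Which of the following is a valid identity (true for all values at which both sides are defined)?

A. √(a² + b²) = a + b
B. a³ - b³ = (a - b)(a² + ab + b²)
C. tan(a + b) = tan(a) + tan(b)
B

A: fails at (2, 7) — LHS = √(53) ≈ 7.28, RHS = 9.
B: holds — e.g. at (0, 1), both sides equal -1.
C: fails at (3, 4) — LHS = tan(7) ≈ 0.8714, RHS = tan(3) + tan(4) ≈ 1.015.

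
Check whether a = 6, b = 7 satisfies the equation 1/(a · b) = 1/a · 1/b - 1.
Substituting a = 6, b = 7:

LHS = 1/(6 · 7) = 1/42
RHS = 1/6 · 1/7 - 1 = -41/42

LHS ≠ RHS, so the equation does not hold at this point.

Answer: Fails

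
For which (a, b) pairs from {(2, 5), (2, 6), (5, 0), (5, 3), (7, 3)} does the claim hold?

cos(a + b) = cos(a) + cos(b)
None

Testing each pair:
(2, 5): LHS = cos(7) ≈ 0.7539, RHS = cos(2) + cos(5) ≈ -0.1325 → fails
(2, 6): LHS = cos(8) ≈ -0.1455, RHS = cos(2) + cos(6) ≈ 0.544 → fails
(5, 0): LHS = cos(5) ≈ 0.2837, RHS = cos(5) + 1 ≈ 1.284 → fails
(5, 3): LHS = cos(8) ≈ -0.1455, RHS = cos(3) + cos(5) ≈ -0.7063 → fails
(7, 3): LHS = cos(10) ≈ -0.8391, RHS = cos(3) + cos(7) ≈ -0.2361 → fails

No pair satisfies the claim.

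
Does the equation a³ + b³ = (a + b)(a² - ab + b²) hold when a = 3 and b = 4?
Holds

Substituting a = 3, b = 4:

LHS = 3³ + 4³ = 91
RHS = (3 + 4)(3² - 3·4 + 4²) = 91

LHS = RHS, so the equation holds at this point.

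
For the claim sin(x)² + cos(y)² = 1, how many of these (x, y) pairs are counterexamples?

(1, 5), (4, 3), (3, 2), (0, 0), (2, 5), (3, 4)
Testing each pair:
(1, 5): LHS = cos(5)² + sin(1)² ≈ 0.7885, RHS = 1 → counterexample
(4, 3): LHS = sin(4)² + cos(3)² ≈ 1.553, RHS = 1 → counterexample
(3, 2): LHS = sin(3)² + cos(2)² ≈ 0.1931, RHS = 1 → counterexample
(0, 0): LHS = 1, RHS = 1 → satisfies claim
(2, 5): LHS = cos(5)² + sin(2)² ≈ 0.9073, RHS = 1 → counterexample
(3, 4): LHS = sin(3)² + cos(4)² ≈ 0.4472, RHS = 1 → counterexample

That makes 5 counterexamples.

Answer: 5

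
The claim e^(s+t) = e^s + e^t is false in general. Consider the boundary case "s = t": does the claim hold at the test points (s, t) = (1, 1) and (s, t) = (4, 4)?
No, fails at both test points

At (1, 1): LHS = e^2 ≈ 7.389 ≠ RHS = 2·e ≈ 5.437
At (4, 4): LHS = e^8 ≈ 2981 ≠ RHS = 2·e^4 ≈ 109.2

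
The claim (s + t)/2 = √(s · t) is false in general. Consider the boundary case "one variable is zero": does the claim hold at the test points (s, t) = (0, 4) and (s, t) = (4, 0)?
At (0, 4): LHS = 2 ≠ RHS = 0
At (4, 0): LHS = 2 ≠ RHS = 0

Answer: No, fails at both test points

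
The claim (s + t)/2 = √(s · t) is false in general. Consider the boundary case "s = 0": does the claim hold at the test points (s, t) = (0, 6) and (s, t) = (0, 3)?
No, fails at both test points

At (0, 6): LHS = 3 ≠ RHS = 0
At (0, 3): LHS = 3/2 ≠ RHS = 0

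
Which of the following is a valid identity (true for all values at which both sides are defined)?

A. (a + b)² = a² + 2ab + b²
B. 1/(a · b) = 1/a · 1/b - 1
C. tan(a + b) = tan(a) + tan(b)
A

A: holds — e.g. at (4, 5), both sides equal 81.
B: fails at (6, 7) — LHS = 1/42, RHS = -41/42.
C: fails at (5, 5) — LHS = tan(10) ≈ 0.6484, RHS = 2·tan(5) ≈ -6.761.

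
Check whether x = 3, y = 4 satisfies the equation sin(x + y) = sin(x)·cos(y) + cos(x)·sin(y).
Holds

Substituting x = 3, y = 4:

LHS = sin(3 + 4) = sin(7) ≈ 0.657
RHS = sin(3)·cos(4) + cos(3)·sin(4) = sin(3)·cos(4) + sin(4)·cos(3) ≈ 0.657

LHS = RHS, so the equation holds at this point.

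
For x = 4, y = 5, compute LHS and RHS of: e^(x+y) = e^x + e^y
LHS = e^(4+5) = e^9 ≈ 8103
RHS = e^4 + e^5 ≈ 203

LHS ≠ RHS (they differ by about 7900), so the equation does not hold here.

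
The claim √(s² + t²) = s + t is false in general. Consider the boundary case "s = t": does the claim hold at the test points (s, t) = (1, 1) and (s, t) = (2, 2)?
No, fails at both test points

At (1, 1): LHS = √(2) ≈ 1.414 ≠ RHS = 2
At (2, 2): LHS = 2·√(2) ≈ 2.828 ≠ RHS = 4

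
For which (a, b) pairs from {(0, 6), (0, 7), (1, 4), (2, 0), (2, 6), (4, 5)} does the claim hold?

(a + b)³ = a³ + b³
Testing each pair:
(0, 6): LHS = 216, RHS = 216 → holds
(0, 7): LHS = 343, RHS = 343 → holds
(1, 4): LHS = 125, RHS = 65 → fails
(2, 0): LHS = 8, RHS = 8 → holds
(2, 6): LHS = 512, RHS = 224 → fails
(4, 5): LHS = 729, RHS = 189 → fails

3 of 6 pairs satisfy the claim.

Answer: (0, 6), (0, 7), (2, 0)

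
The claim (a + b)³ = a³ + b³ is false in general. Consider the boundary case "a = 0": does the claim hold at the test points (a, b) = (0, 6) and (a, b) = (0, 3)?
Yes, holds at both test points

At (0, 6): LHS = 216, RHS = 216 → equal
At (0, 3): LHS = 27, RHS = 27 → equal

So the claim does hold at both of these boundary points, even though it is not an identity.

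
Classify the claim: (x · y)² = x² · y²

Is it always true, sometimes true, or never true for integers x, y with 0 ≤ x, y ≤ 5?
The identity holds for every pair in the range. For instance at (x, y) = (3, 0): both sides equal 0.

Answer: Always true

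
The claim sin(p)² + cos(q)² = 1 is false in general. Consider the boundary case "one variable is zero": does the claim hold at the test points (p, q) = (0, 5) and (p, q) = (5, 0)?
At (0, 5): LHS = cos(5)² ≈ 0.08046 ≠ RHS = 1
At (5, 0): LHS = sin(5)² + 1 ≈ 1.92 ≠ RHS = 1

Answer: No, fails at both test points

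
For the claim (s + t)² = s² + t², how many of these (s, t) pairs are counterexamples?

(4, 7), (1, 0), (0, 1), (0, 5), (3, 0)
Testing each pair:
(4, 7): LHS = 121, RHS = 65 → counterexample
(1, 0): LHS = 1, RHS = 1 → satisfies claim
(0, 1): LHS = 1, RHS = 1 → satisfies claim
(0, 5): LHS = 25, RHS = 25 → satisfies claim
(3, 0): LHS = 9, RHS = 9 → satisfies claim

That makes 1 counterexample.

Answer: 1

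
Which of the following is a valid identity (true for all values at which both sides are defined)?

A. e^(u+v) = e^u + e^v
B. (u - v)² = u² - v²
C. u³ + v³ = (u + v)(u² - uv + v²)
C

A: fails at (4, 4) — LHS = e^8 ≈ 2981, RHS = 2·e^4 ≈ 109.2.
B: fails at (2, 5) — LHS = 9, RHS = -21.
C: holds — e.g. at (1, 4), both sides equal 65.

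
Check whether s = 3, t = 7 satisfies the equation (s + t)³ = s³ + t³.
Substituting s = 3, t = 7:

LHS = (3 + 7)³ = 1000
RHS = 3³ + 7³ = 370

LHS ≠ RHS, so the equation does not hold at this point.

Answer: Fails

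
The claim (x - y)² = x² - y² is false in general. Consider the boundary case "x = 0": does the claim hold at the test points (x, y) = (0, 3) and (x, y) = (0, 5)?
At (0, 3): LHS = 9 ≠ RHS = -9
At (0, 5): LHS = 25 ≠ RHS = -25

Answer: No, fails at both test points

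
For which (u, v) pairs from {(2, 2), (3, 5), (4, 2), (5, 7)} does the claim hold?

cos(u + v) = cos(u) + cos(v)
None

Testing each pair:
(2, 2): LHS = cos(4) ≈ -0.6536, RHS = 2·cos(2) ≈ -0.8323 → fails
(3, 5): LHS = cos(8) ≈ -0.1455, RHS = cos(3) + cos(5) ≈ -0.7063 → fails
(4, 2): LHS = cos(6) ≈ 0.9602, RHS = cos(4) + cos(2) ≈ -1.07 → fails
(5, 7): LHS = cos(12) ≈ 0.8439, RHS = cos(5) + cos(7) ≈ 1.038 → fails

No pair satisfies the claim.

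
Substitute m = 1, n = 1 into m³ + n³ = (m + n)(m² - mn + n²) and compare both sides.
LHS = 1³ + 1³ = 2
RHS = (1 + 1)(1² - 1·1 + 1²) = 2

LHS = RHS: the two sides agree.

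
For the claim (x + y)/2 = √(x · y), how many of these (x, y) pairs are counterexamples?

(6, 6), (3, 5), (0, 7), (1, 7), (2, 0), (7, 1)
5

Testing each pair:
(6, 6): LHS = 6, RHS = 6 → satisfies claim
(3, 5): LHS = 4, RHS = √(15) ≈ 3.873 → counterexample
(0, 7): LHS = 7/2, RHS = 0 → counterexample
(1, 7): LHS = 4, RHS = √(7) ≈ 2.646 → counterexample
(2, 0): LHS = 1, RHS = 0 → counterexample
(7, 1): LHS = 4, RHS = √(7) ≈ 2.646 → counterexample

That makes 5 counterexamples.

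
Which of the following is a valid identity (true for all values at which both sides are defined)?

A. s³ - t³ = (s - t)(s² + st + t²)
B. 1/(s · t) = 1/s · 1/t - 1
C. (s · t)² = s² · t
A: holds — e.g. at (2, 2), both sides equal 0.
B: fails at (5, 8) — LHS = 1/40, RHS = -39/40.
C: fails at (3, 3) — LHS = 81, RHS = 27.

Answer: A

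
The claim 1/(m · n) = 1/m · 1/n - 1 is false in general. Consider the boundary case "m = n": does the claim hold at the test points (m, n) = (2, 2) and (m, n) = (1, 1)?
No, fails at both test points

At (2, 2): LHS = 1/4 ≠ RHS = -3/4
At (1, 1): LHS = 1 ≠ RHS = 0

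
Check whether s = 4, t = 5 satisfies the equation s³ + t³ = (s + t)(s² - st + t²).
Holds

Substituting s = 4, t = 5:

LHS = 4³ + 5³ = 189
RHS = (4 + 5)(4² - 4·5 + 5²) = 189

LHS = RHS, so the equation holds at this point.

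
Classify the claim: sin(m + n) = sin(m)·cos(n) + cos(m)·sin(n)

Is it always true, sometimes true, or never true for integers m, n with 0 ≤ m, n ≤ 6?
Always true

The identity holds for every pair in the range. For instance at (m, n) = (1, 4): both sides equal sin(5) ≈ -0.9589.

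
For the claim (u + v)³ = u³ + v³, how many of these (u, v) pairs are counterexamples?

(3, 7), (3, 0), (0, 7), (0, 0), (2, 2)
Testing each pair:
(3, 7): LHS = 1000, RHS = 370 → counterexample
(3, 0): LHS = 27, RHS = 27 → satisfies claim
(0, 7): LHS = 343, RHS = 343 → satisfies claim
(0, 0): LHS = 0, RHS = 0 → satisfies claim
(2, 2): LHS = 64, RHS = 16 → counterexample

That makes 2 counterexamples.

Answer: 2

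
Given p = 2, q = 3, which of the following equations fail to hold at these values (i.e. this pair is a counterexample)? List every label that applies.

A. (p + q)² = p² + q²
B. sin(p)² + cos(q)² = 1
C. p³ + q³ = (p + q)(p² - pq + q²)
A, B

Evaluating each claim at the given values:
A. LHS = 25, RHS = 13 → fails here (LHS ≠ RHS)
B. LHS = sin(2)² + cos(3)² ≈ 1.807, RHS = 1 → fails here (LHS ≠ RHS)
C. LHS = 35, RHS = 35 → holds here (LHS = RHS)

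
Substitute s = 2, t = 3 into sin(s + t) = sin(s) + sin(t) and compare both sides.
LHS = sin(2 + 3) = sin(5) ≈ -0.9589
RHS = sin(2) + sin(3) ≈ 1.05

LHS ≠ RHS (they differ by about 2.009), so the equation does not hold here.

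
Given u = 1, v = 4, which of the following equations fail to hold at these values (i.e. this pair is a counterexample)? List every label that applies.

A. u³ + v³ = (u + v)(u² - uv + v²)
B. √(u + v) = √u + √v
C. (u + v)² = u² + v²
Evaluating each claim at the given values:
A. LHS = 65, RHS = 65 → holds here (LHS = RHS)
B. LHS = √(5) ≈ 2.236, RHS = 3 → fails here (LHS ≠ RHS)
C. LHS = 25, RHS = 17 → fails here (LHS ≠ RHS)

Answer: B, C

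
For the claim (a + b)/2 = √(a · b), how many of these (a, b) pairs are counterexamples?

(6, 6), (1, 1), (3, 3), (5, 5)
0

Testing each pair:
(6, 6): LHS = 6, RHS = 6 → satisfies claim
(1, 1): LHS = 1, RHS = 1 → satisfies claim
(3, 3): LHS = 3, RHS = 3 → satisfies claim
(5, 5): LHS = 5, RHS = 5 → satisfies claim

That makes 0 counterexamples.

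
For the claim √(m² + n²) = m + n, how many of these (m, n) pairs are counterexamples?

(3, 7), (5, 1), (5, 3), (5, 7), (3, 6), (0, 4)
Testing each pair:
(3, 7): LHS = √(58) ≈ 7.616, RHS = 10 → counterexample
(5, 1): LHS = √(26) ≈ 5.099, RHS = 6 → counterexample
(5, 3): LHS = √(34) ≈ 5.831, RHS = 8 → counterexample
(5, 7): LHS = √(74) ≈ 8.602, RHS = 12 → counterexample
(3, 6): LHS = 3·√(5) ≈ 6.708, RHS = 9 → counterexample
(0, 4): LHS = 4, RHS = 4 → satisfies claim

That makes 5 counterexamples.

Answer: 5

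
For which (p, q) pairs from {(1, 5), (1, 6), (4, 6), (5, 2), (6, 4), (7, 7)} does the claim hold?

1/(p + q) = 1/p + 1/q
Testing each pair:
(1, 5): LHS = 1/6, RHS = 6/5 → fails
(1, 6): LHS = 1/7, RHS = 7/6 → fails
(4, 6): LHS = 1/10, RHS = 5/12 → fails
(5, 2): LHS = 1/7, RHS = 7/10 → fails
(6, 4): LHS = 1/10, RHS = 5/12 → fails
(7, 7): LHS = 1/14, RHS = 2/7 → fails

No pair satisfies the claim.

Answer: None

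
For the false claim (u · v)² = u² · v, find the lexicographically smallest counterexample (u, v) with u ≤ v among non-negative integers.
At (0, 3): both sides equal 0, so it holds there.
At (0, 4): both sides equal 0, so it holds there.

Substituting (1, 2) into the claim:
LHS = (1 · 2)² = 4
RHS = 1² · 2 = 2

Since LHS ≠ RHS, this pair disproves the claim, and no lexicographically smaller pair (u ≤ v, non-negative integers) does.

For instance (5, 5) is also a counterexample (LHS = 625, RHS = 125), but it's lexicographically larger.

Answer: (u, v) = (1, 2)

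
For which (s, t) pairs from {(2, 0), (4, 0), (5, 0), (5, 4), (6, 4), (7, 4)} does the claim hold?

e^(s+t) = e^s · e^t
Testing each pair:
(2, 0): LHS = e^2 ≈ 7.389, RHS = e^2 ≈ 7.389 → holds
(4, 0): LHS = e^4 ≈ 54.6, RHS = e^4 ≈ 54.6 → holds
(5, 0): LHS = e^5 ≈ 148.4, RHS = e^5 ≈ 148.4 → holds
(5, 4): LHS = e^9 ≈ 8103, RHS = e^9 ≈ 8103 → holds
(6, 4): LHS = e^10 ≈ 22026.5, RHS = e^10 ≈ 22026.5 → holds
(7, 4): LHS = e^11 ≈ 59874.1, RHS = e^11 ≈ 59874.1 → holds

Every pair satisfies the claim.

Answer: All pairs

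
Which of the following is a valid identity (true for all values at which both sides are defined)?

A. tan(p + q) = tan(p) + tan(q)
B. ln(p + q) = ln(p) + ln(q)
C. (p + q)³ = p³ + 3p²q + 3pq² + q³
A: fails at (5, 5) — LHS = tan(10) ≈ 0.6484, RHS = 2·tan(5) ≈ -6.761.
B: fails at (3, 3) — LHS = ln(6) ≈ 1.792, RHS = 2·ln(3) ≈ 2.197.
C: holds — e.g. at (3, 7), both sides equal 1000.

Answer: C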